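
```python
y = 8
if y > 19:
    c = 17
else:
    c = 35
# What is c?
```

Trace (tracking c):
y = 8  # -> y = 8
if y > 19:  # condition is False
else:
    c = 35  # -> c = 35

Answer: 35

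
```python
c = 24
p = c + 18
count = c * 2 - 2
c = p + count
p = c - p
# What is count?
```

Answer: 46

Derivation:
Trace (tracking count):
c = 24  # -> c = 24
p = c + 18  # -> p = 42
count = c * 2 - 2  # -> count = 46
c = p + count  # -> c = 88
p = c - p  # -> p = 46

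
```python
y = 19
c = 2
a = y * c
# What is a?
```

Trace (tracking a):
y = 19  # -> y = 19
c = 2  # -> c = 2
a = y * c  # -> a = 38

Answer: 38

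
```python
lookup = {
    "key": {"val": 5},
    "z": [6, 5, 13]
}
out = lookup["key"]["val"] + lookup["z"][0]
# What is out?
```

Trace (tracking out):
lookup = {'key': {'val': 5}, 'z': [6, 5, 13]}  # -> lookup = {'key': {'val': 5}, 'z': [6, 5, 13]}
out = lookup['key']['val'] + lookup['z'][0]  # -> out = 11

Answer: 11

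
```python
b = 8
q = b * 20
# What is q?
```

Answer: 160

Derivation:
Trace (tracking q):
b = 8  # -> b = 8
q = b * 20  # -> q = 160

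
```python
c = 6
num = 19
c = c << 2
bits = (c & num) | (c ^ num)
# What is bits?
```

Trace (tracking bits):
c = 6  # -> c = 6
num = 19  # -> num = 19
c = c << 2  # -> c = 24
bits = c & num | c ^ num  # -> bits = 27

Answer: 27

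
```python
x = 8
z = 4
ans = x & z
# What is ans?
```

Trace (tracking ans):
x = 8  # -> x = 8
z = 4  # -> z = 4
ans = x & z  # -> ans = 0

Answer: 0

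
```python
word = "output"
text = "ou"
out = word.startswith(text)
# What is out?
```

Answer: True

Derivation:
Trace (tracking out):
word = 'output'  # -> word = 'output'
text = 'ou'  # -> text = 'ou'
out = word.startswith(text)  # -> out = True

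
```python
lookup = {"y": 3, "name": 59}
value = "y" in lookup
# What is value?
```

Trace (tracking value):
lookup = {'y': 3, 'name': 59}  # -> lookup = {'y': 3, 'name': 59}
value = 'y' in lookup  # -> value = True

Answer: True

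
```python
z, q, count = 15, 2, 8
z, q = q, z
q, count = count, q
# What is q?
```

Trace (tracking q):
z, q, count = (15, 2, 8)  # -> z = 15, q = 2, count = 8
z, q = (q, z)  # -> z = 2, q = 15
q, count = (count, q)  # -> q = 8, count = 15

Answer: 8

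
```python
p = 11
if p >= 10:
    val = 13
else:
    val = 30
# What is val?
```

Trace (tracking val):
p = 11  # -> p = 11
if p >= 10:  # condition is True
    val = 13  # -> val = 13

Answer: 13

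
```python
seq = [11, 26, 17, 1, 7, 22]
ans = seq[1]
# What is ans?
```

Answer: 26

Derivation:
Trace (tracking ans):
seq = [11, 26, 17, 1, 7, 22]  # -> seq = [11, 26, 17, 1, 7, 22]
ans = seq[1]  # -> ans = 26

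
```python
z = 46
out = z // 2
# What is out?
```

Trace (tracking out):
z = 46  # -> z = 46
out = z // 2  # -> out = 23

Answer: 23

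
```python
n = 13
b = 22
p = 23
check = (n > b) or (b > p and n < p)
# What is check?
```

Answer: False

Derivation:
Trace (tracking check):
n = 13  # -> n = 13
b = 22  # -> b = 22
p = 23  # -> p = 23
check = n > b or (b > p and n < p)  # -> check = False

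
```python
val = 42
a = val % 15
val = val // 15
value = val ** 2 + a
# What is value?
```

Answer: 16

Derivation:
Trace (tracking value):
val = 42  # -> val = 42
a = val % 15  # -> a = 12
val = val // 15  # -> val = 2
value = val ** 2 + a  # -> value = 16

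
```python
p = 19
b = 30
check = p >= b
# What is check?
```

Trace (tracking check):
p = 19  # -> p = 19
b = 30  # -> b = 30
check = p >= b  # -> check = False

Answer: False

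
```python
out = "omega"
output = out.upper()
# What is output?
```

Trace (tracking output):
out = 'omega'  # -> out = 'omega'
output = out.upper()  # -> output = 'OMEGA'

Answer: 'OMEGA'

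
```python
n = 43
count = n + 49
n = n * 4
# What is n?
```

Trace (tracking n):
n = 43  # -> n = 43
count = n + 49  # -> count = 92
n = n * 4  # -> n = 172

Answer: 172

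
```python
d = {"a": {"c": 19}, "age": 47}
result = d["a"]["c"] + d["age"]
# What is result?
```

Answer: 66

Derivation:
Trace (tracking result):
d = {'a': {'c': 19}, 'age': 47}  # -> d = {'a': {'c': 19}, 'age': 47}
result = d['a']['c'] + d['age']  # -> result = 66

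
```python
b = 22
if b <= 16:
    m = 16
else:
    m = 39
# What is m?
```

Answer: 39

Derivation:
Trace (tracking m):
b = 22  # -> b = 22
if b <= 16:  # condition is False
else:
    m = 39  # -> m = 39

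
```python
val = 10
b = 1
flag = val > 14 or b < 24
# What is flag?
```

Trace (tracking flag):
val = 10  # -> val = 10
b = 1  # -> b = 1
flag = val > 14 or b < 24  # -> flag = True

Answer: True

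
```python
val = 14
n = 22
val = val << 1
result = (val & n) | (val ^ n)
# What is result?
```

Answer: 30

Derivation:
Trace (tracking result):
val = 14  # -> val = 14
n = 22  # -> n = 22
val = val << 1  # -> val = 28
result = val & n | val ^ n  # -> result = 30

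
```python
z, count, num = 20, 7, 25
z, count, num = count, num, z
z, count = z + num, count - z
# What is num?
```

Trace (tracking num):
z, count, num = (20, 7, 25)  # -> z = 20, count = 7, num = 25
z, count, num = (count, num, z)  # -> z = 7, count = 25, num = 20
z, count = (z + num, count - z)  # -> z = 27, count = 18

Answer: 20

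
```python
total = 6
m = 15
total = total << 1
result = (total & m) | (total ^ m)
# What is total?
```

Trace (tracking total):
total = 6  # -> total = 6
m = 15  # -> m = 15
total = total << 1  # -> total = 12
result = total & m | total ^ m  # -> result = 15

Answer: 12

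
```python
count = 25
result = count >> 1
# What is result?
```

Answer: 12

Derivation:
Trace (tracking result):
count = 25  # -> count = 25
result = count >> 1  # -> result = 12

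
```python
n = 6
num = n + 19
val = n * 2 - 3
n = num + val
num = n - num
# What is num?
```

Answer: 9

Derivation:
Trace (tracking num):
n = 6  # -> n = 6
num = n + 19  # -> num = 25
val = n * 2 - 3  # -> val = 9
n = num + val  # -> n = 34
num = n - num  # -> num = 9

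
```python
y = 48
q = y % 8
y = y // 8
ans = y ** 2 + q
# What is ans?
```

Trace (tracking ans):
y = 48  # -> y = 48
q = y % 8  # -> q = 0
y = y // 8  # -> y = 6
ans = y ** 2 + q  # -> ans = 36

Answer: 36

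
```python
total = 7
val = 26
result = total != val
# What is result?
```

Answer: True

Derivation:
Trace (tracking result):
total = 7  # -> total = 7
val = 26  # -> val = 26
result = total != val  # -> result = True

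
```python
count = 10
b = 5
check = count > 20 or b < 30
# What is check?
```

Answer: True

Derivation:
Trace (tracking check):
count = 10  # -> count = 10
b = 5  # -> b = 5
check = count > 20 or b < 30  # -> check = True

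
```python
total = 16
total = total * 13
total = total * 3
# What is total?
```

Trace (tracking total):
total = 16  # -> total = 16
total = total * 13  # -> total = 208
total = total * 3  # -> total = 624

Answer: 624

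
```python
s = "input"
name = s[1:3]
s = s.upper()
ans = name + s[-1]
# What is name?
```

Trace (tracking name):
s = 'input'  # -> s = 'input'
name = s[1:3]  # -> name = 'np'
s = s.upper()  # -> s = 'INPUT'
ans = name + s[-1]  # -> ans = 'npT'

Answer: 'np'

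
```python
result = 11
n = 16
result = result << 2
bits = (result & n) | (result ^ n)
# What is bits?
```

Answer: 60

Derivation:
Trace (tracking bits):
result = 11  # -> result = 11
n = 16  # -> n = 16
result = result << 2  # -> result = 44
bits = result & n | result ^ n  # -> bits = 60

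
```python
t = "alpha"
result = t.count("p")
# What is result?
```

Trace (tracking result):
t = 'alpha'  # -> t = 'alpha'
result = t.count('p')  # -> result = 1

Answer: 1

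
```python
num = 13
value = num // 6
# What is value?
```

Trace (tracking value):
num = 13  # -> num = 13
value = num // 6  # -> value = 2

Answer: 2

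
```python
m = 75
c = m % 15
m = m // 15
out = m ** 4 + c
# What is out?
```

Answer: 625

Derivation:
Trace (tracking out):
m = 75  # -> m = 75
c = m % 15  # -> c = 0
m = m // 15  # -> m = 5
out = m ** 4 + c  # -> out = 625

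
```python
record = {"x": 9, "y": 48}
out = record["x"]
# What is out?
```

Answer: 9

Derivation:
Trace (tracking out):
record = {'x': 9, 'y': 48}  # -> record = {'x': 9, 'y': 48}
out = record['x']  # -> out = 9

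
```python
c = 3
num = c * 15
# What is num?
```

Answer: 45

Derivation:
Trace (tracking num):
c = 3  # -> c = 3
num = c * 15  # -> num = 45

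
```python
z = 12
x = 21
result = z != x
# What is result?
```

Answer: True

Derivation:
Trace (tracking result):
z = 12  # -> z = 12
x = 21  # -> x = 21
result = z != x  # -> result = True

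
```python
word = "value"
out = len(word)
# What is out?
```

Answer: 5

Derivation:
Trace (tracking out):
word = 'value'  # -> word = 'value'
out = len(word)  # -> out = 5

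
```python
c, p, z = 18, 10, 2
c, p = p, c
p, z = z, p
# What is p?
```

Trace (tracking p):
c, p, z = (18, 10, 2)  # -> c = 18, p = 10, z = 2
c, p = (p, c)  # -> c = 10, p = 18
p, z = (z, p)  # -> p = 2, z = 18

Answer: 2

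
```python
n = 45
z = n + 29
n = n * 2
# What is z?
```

Answer: 74

Derivation:
Trace (tracking z):
n = 45  # -> n = 45
z = n + 29  # -> z = 74
n = n * 2  # -> n = 90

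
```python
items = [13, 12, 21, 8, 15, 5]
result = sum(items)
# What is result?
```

Trace (tracking result):
items = [13, 12, 21, 8, 15, 5]  # -> items = [13, 12, 21, 8, 15, 5]
result = sum(items)  # -> result = 74

Answer: 74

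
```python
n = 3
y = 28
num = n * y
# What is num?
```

Answer: 84

Derivation:
Trace (tracking num):
n = 3  # -> n = 3
y = 28  # -> y = 28
num = n * y  # -> num = 84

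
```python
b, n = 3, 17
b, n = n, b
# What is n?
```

Trace (tracking n):
b, n = (3, 17)  # -> b = 3, n = 17
b, n = (n, b)  # -> b = 17, n = 3

Answer: 3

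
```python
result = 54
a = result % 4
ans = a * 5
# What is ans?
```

Trace (tracking ans):
result = 54  # -> result = 54
a = result % 4  # -> a = 2
ans = a * 5  # -> ans = 10

Answer: 10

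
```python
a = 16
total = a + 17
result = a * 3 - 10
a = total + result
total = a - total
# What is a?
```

Answer: 71

Derivation:
Trace (tracking a):
a = 16  # -> a = 16
total = a + 17  # -> total = 33
result = a * 3 - 10  # -> result = 38
a = total + result  # -> a = 71
total = a - total  # -> total = 38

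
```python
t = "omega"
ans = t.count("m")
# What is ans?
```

Answer: 1

Derivation:
Trace (tracking ans):
t = 'omega'  # -> t = 'omega'
ans = t.count('m')  # -> ans = 1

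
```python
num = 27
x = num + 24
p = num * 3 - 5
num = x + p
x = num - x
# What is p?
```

Answer: 76

Derivation:
Trace (tracking p):
num = 27  # -> num = 27
x = num + 24  # -> x = 51
p = num * 3 - 5  # -> p = 76
num = x + p  # -> num = 127
x = num - x  # -> x = 76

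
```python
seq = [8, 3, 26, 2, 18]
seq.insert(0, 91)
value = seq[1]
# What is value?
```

Answer: 8

Derivation:
Trace (tracking value):
seq = [8, 3, 26, 2, 18]  # -> seq = [8, 3, 26, 2, 18]
seq.insert(0, 91)  # -> seq = [91, 8, 3, 26, 2, 18]
value = seq[1]  # -> value = 8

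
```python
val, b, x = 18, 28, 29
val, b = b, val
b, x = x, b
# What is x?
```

Answer: 18

Derivation:
Trace (tracking x):
val, b, x = (18, 28, 29)  # -> val = 18, b = 28, x = 29
val, b = (b, val)  # -> val = 28, b = 18
b, x = (x, b)  # -> b = 29, x = 18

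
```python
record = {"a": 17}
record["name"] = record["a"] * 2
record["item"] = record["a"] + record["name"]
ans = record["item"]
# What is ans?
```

Trace (tracking ans):
record = {'a': 17}  # -> record = {'a': 17}
record['name'] = record['a'] * 2  # -> record = {'a': 17, 'name': 34}
record['item'] = record['a'] + record['name']  # -> record = {'a': 17, 'name': 34, 'item': 51}
ans = record['item']  # -> ans = 51

Answer: 51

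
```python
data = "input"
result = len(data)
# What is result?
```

Trace (tracking result):
data = 'input'  # -> data = 'input'
result = len(data)  # -> result = 5

Answer: 5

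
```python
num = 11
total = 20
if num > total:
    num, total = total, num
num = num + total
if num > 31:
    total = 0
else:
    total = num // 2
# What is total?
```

Answer: 15

Derivation:
Trace (tracking total):
num = 11  # -> num = 11
total = 20  # -> total = 20
if num > total:  # condition is False
num = num + total  # -> num = 31
if num > 31:  # condition is False
else:
    total = num // 2  # -> total = 15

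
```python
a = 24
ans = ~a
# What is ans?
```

Answer: -25

Derivation:
Trace (tracking ans):
a = 24  # -> a = 24
ans = ~a  # -> ans = -25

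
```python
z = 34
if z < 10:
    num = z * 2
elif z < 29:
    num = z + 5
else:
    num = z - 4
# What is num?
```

Answer: 30

Derivation:
Trace (tracking num):
z = 34  # -> z = 34
if z < 10:  # condition is False
elif z < 29:  # condition is False
else:
    num = z - 4  # -> num = 30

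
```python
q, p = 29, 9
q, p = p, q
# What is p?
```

Trace (tracking p):
q, p = (29, 9)  # -> q = 29, p = 9
q, p = (p, q)  # -> q = 9, p = 29

Answer: 29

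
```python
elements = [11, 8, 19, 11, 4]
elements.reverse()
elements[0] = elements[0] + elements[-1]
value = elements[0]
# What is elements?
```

Trace (tracking elements):
elements = [11, 8, 19, 11, 4]  # -> elements = [11, 8, 19, 11, 4]
elements.reverse()  # -> elements = [4, 11, 19, 8, 11]
elements[0] = elements[0] + elements[-1]  # -> elements = [15, 11, 19, 8, 11]
value = elements[0]  # -> value = 15

Answer: [15, 11, 19, 8, 11]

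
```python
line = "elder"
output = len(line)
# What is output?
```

Answer: 5

Derivation:
Trace (tracking output):
line = 'elder'  # -> line = 'elder'
output = len(line)  # -> output = 5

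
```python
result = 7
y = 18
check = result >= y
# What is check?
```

Trace (tracking check):
result = 7  # -> result = 7
y = 18  # -> y = 18
check = result >= y  # -> check = False

Answer: False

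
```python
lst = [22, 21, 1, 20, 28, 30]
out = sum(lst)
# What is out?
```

Trace (tracking out):
lst = [22, 21, 1, 20, 28, 30]  # -> lst = [22, 21, 1, 20, 28, 30]
out = sum(lst)  # -> out = 122

Answer: 122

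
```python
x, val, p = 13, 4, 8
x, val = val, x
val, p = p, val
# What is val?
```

Trace (tracking val):
x, val, p = (13, 4, 8)  # -> x = 13, val = 4, p = 8
x, val = (val, x)  # -> x = 4, val = 13
val, p = (p, val)  # -> val = 8, p = 13

Answer: 8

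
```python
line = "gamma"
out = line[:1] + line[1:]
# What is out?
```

Answer: 'gamma'

Derivation:
Trace (tracking out):
line = 'gamma'  # -> line = 'gamma'
out = line[:1] + line[1:]  # -> out = 'gamma'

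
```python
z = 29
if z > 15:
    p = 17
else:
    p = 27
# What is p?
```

Answer: 17

Derivation:
Trace (tracking p):
z = 29  # -> z = 29
if z > 15:  # condition is True
    p = 17  # -> p = 17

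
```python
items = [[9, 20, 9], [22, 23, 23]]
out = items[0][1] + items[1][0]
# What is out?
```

Trace (tracking out):
items = [[9, 20, 9], [22, 23, 23]]  # -> items = [[9, 20, 9], [22, 23, 23]]
out = items[0][1] + items[1][0]  # -> out = 42

Answer: 42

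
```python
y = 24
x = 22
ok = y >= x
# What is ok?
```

Answer: True

Derivation:
Trace (tracking ok):
y = 24  # -> y = 24
x = 22  # -> x = 22
ok = y >= x  # -> ok = True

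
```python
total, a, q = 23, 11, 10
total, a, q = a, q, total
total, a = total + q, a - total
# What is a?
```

Answer: -1

Derivation:
Trace (tracking a):
total, a, q = (23, 11, 10)  # -> total = 23, a = 11, q = 10
total, a, q = (a, q, total)  # -> total = 11, a = 10, q = 23
total, a = (total + q, a - total)  # -> total = 34, a = -1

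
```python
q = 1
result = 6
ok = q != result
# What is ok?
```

Trace (tracking ok):
q = 1  # -> q = 1
result = 6  # -> result = 6
ok = q != result  # -> ok = True

Answer: True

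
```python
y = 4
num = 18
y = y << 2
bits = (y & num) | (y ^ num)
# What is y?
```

Trace (tracking y):
y = 4  # -> y = 4
num = 18  # -> num = 18
y = y << 2  # -> y = 16
bits = y & num | y ^ num  # -> bits = 18

Answer: 16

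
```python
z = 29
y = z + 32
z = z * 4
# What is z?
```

Answer: 116

Derivation:
Trace (tracking z):
z = 29  # -> z = 29
y = z + 32  # -> y = 61
z = z * 4  # -> z = 116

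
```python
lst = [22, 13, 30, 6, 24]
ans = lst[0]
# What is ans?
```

Answer: 22

Derivation:
Trace (tracking ans):
lst = [22, 13, 30, 6, 24]  # -> lst = [22, 13, 30, 6, 24]
ans = lst[0]  # -> ans = 22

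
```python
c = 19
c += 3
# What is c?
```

Answer: 22

Derivation:
Trace (tracking c):
c = 19  # -> c = 19
c += 3  # -> c = 22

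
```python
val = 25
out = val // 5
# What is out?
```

Trace (tracking out):
val = 25  # -> val = 25
out = val // 5  # -> out = 5

Answer: 5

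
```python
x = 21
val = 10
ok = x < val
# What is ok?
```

Trace (tracking ok):
x = 21  # -> x = 21
val = 10  # -> val = 10
ok = x < val  # -> ok = False

Answer: False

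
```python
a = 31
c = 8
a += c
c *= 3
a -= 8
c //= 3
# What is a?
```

Trace (tracking a):
a = 31  # -> a = 31
c = 8  # -> c = 8
a += c  # -> a = 39
c *= 3  # -> c = 24
a -= 8  # -> a = 31
c //= 3  # -> c = 8

Answer: 31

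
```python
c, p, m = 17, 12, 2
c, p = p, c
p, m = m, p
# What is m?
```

Answer: 17

Derivation:
Trace (tracking m):
c, p, m = (17, 12, 2)  # -> c = 17, p = 12, m = 2
c, p = (p, c)  # -> c = 12, p = 17
p, m = (m, p)  # -> p = 2, m = 17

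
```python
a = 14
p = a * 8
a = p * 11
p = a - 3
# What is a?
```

Trace (tracking a):
a = 14  # -> a = 14
p = a * 8  # -> p = 112
a = p * 11  # -> a = 1232
p = a - 3  # -> p = 1229

Answer: 1232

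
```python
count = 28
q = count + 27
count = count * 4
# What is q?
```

Trace (tracking q):
count = 28  # -> count = 28
q = count + 27  # -> q = 55
count = count * 4  # -> count = 112

Answer: 55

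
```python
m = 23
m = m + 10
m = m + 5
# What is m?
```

Answer: 38

Derivation:
Trace (tracking m):
m = 23  # -> m = 23
m = m + 10  # -> m = 33
m = m + 5  # -> m = 38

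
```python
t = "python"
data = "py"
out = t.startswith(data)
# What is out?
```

Trace (tracking out):
t = 'python'  # -> t = 'python'
data = 'py'  # -> data = 'py'
out = t.startswith(data)  # -> out = True

Answer: True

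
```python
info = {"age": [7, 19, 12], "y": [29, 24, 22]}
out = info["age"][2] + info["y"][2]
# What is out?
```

Trace (tracking out):
info = {'age': [7, 19, 12], 'y': [29, 24, 22]}  # -> info = {'age': [7, 19, 12], 'y': [29, 24, 22]}
out = info['age'][2] + info['y'][2]  # -> out = 34

Answer: 34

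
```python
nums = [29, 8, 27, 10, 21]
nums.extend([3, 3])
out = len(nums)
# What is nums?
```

Answer: [29, 8, 27, 10, 21, 3, 3]

Derivation:
Trace (tracking nums):
nums = [29, 8, 27, 10, 21]  # -> nums = [29, 8, 27, 10, 21]
nums.extend([3, 3])  # -> nums = [29, 8, 27, 10, 21, 3, 3]
out = len(nums)  # -> out = 7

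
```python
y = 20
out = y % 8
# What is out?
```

Trace (tracking out):
y = 20  # -> y = 20
out = y % 8  # -> out = 4

Answer: 4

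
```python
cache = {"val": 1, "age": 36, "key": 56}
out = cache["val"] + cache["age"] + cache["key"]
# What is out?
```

Answer: 93

Derivation:
Trace (tracking out):
cache = {'val': 1, 'age': 36, 'key': 56}  # -> cache = {'val': 1, 'age': 36, 'key': 56}
out = cache['val'] + cache['age'] + cache['key']  # -> out = 93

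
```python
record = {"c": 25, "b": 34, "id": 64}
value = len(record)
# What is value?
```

Trace (tracking value):
record = {'c': 25, 'b': 34, 'id': 64}  # -> record = {'c': 25, 'b': 34, 'id': 64}
value = len(record)  # -> value = 3

Answer: 3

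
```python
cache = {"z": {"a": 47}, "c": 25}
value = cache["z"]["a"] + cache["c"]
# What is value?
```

Trace (tracking value):
cache = {'z': {'a': 47}, 'c': 25}  # -> cache = {'z': {'a': 47}, 'c': 25}
value = cache['z']['a'] + cache['c']  # -> value = 72

Answer: 72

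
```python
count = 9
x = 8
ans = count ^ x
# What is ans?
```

Answer: 1

Derivation:
Trace (tracking ans):
count = 9  # -> count = 9
x = 8  # -> x = 8
ans = count ^ x  # -> ans = 1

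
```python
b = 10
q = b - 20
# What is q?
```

Answer: -10

Derivation:
Trace (tracking q):
b = 10  # -> b = 10
q = b - 20  # -> q = -10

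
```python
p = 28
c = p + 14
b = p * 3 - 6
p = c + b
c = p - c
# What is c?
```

Trace (tracking c):
p = 28  # -> p = 28
c = p + 14  # -> c = 42
b = p * 3 - 6  # -> b = 78
p = c + b  # -> p = 120
c = p - c  # -> c = 78

Answer: 78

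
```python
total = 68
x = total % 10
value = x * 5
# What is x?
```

Answer: 8

Derivation:
Trace (tracking x):
total = 68  # -> total = 68
x = total % 10  # -> x = 8
value = x * 5  # -> value = 40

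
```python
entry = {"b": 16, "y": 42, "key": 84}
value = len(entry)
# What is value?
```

Trace (tracking value):
entry = {'b': 16, 'y': 42, 'key': 84}  # -> entry = {'b': 16, 'y': 42, 'key': 84}
value = len(entry)  # -> value = 3

Answer: 3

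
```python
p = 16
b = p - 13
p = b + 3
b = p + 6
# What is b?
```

Trace (tracking b):
p = 16  # -> p = 16
b = p - 13  # -> b = 3
p = b + 3  # -> p = 6
b = p + 6  # -> b = 12

Answer: 12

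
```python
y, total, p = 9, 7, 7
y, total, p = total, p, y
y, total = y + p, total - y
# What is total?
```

Trace (tracking total):
y, total, p = (9, 7, 7)  # -> y = 9, total = 7, p = 7
y, total, p = (total, p, y)  # -> y = 7, total = 7, p = 9
y, total = (y + p, total - y)  # -> y = 16, total = 0

Answer: 0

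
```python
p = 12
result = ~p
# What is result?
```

Answer: -13

Derivation:
Trace (tracking result):
p = 12  # -> p = 12
result = ~p  # -> result = -13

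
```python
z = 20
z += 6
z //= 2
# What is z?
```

Trace (tracking z):
z = 20  # -> z = 20
z += 6  # -> z = 26
z //= 2  # -> z = 13

Answer: 13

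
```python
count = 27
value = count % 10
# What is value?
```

Answer: 7

Derivation:
Trace (tracking value):
count = 27  # -> count = 27
value = count % 10  # -> value = 7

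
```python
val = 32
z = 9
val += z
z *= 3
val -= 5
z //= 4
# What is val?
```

Trace (tracking val):
val = 32  # -> val = 32
z = 9  # -> z = 9
val += z  # -> val = 41
z *= 3  # -> z = 27
val -= 5  # -> val = 36
z //= 4  # -> z = 6

Answer: 36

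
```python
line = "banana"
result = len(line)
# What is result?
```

Answer: 6

Derivation:
Trace (tracking result):
line = 'banana'  # -> line = 'banana'
result = len(line)  # -> result = 6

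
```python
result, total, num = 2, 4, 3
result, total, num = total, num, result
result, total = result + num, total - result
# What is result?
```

Trace (tracking result):
result, total, num = (2, 4, 3)  # -> result = 2, total = 4, num = 3
result, total, num = (total, num, result)  # -> result = 4, total = 3, num = 2
result, total = (result + num, total - result)  # -> result = 6, total = -1

Answer: 6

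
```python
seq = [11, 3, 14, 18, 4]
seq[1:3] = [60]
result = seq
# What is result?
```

Answer: [11, 60, 18, 4]

Derivation:
Trace (tracking result):
seq = [11, 3, 14, 18, 4]  # -> seq = [11, 3, 14, 18, 4]
seq[1:3] = [60]  # -> seq = [11, 60, 18, 4]
result = seq  # -> result = [11, 60, 18, 4]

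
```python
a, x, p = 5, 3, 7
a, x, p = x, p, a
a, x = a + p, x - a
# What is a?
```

Answer: 8

Derivation:
Trace (tracking a):
a, x, p = (5, 3, 7)  # -> a = 5, x = 3, p = 7
a, x, p = (x, p, a)  # -> a = 3, x = 7, p = 5
a, x = (a + p, x - a)  # -> a = 8, x = 4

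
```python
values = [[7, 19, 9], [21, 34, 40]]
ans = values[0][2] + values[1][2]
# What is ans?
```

Answer: 49

Derivation:
Trace (tracking ans):
values = [[7, 19, 9], [21, 34, 40]]  # -> values = [[7, 19, 9], [21, 34, 40]]
ans = values[0][2] + values[1][2]  # -> ans = 49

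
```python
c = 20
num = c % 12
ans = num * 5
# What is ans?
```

Trace (tracking ans):
c = 20  # -> c = 20
num = c % 12  # -> num = 8
ans = num * 5  # -> ans = 40

Answer: 40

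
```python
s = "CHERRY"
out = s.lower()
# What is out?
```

Answer: 'cherry'

Derivation:
Trace (tracking out):
s = 'CHERRY'  # -> s = 'CHERRY'
out = s.lower()  # -> out = 'cherry'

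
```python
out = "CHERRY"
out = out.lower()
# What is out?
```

Answer: 'cherry'

Derivation:
Trace (tracking out):
out = 'CHERRY'  # -> out = 'CHERRY'
out = out.lower()  # -> out = 'cherry'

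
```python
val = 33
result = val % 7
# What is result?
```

Answer: 5

Derivation:
Trace (tracking result):
val = 33  # -> val = 33
result = val % 7  # -> result = 5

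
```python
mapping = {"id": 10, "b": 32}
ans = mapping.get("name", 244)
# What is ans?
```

Answer: 244

Derivation:
Trace (tracking ans):
mapping = {'id': 10, 'b': 32}  # -> mapping = {'id': 10, 'b': 32}
ans = mapping.get('name', 244)  # -> ans = 244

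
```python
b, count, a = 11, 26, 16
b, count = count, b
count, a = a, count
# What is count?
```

Answer: 16

Derivation:
Trace (tracking count):
b, count, a = (11, 26, 16)  # -> b = 11, count = 26, a = 16
b, count = (count, b)  # -> b = 26, count = 11
count, a = (a, count)  # -> count = 16, a = 11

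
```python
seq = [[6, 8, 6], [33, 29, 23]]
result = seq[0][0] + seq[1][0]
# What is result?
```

Answer: 39

Derivation:
Trace (tracking result):
seq = [[6, 8, 6], [33, 29, 23]]  # -> seq = [[6, 8, 6], [33, 29, 23]]
result = seq[0][0] + seq[1][0]  # -> result = 39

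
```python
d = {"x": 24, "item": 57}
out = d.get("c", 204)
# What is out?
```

Answer: 204

Derivation:
Trace (tracking out):
d = {'x': 24, 'item': 57}  # -> d = {'x': 24, 'item': 57}
out = d.get('c', 204)  # -> out = 204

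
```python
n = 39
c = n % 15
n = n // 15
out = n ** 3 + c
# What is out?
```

Trace (tracking out):
n = 39  # -> n = 39
c = n % 15  # -> c = 9
n = n // 15  # -> n = 2
out = n ** 3 + c  # -> out = 17

Answer: 17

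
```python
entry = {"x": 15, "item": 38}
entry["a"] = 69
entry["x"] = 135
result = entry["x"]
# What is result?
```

Answer: 135

Derivation:
Trace (tracking result):
entry = {'x': 15, 'item': 38}  # -> entry = {'x': 15, 'item': 38}
entry['a'] = 69  # -> entry = {'x': 15, 'item': 38, 'a': 69}
entry['x'] = 135  # -> entry = {'x': 135, 'item': 38, 'a': 69}
result = entry['x']  # -> result = 135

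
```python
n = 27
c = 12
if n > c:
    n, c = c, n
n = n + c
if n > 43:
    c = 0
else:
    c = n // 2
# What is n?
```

Answer: 39

Derivation:
Trace (tracking n):
n = 27  # -> n = 27
c = 12  # -> c = 12
if n > c:  # condition is True
    n, c = (c, n)  # -> n = 12, c = 27
n = n + c  # -> n = 39
if n > 43:  # condition is False
else:
    c = n // 2  # -> c = 19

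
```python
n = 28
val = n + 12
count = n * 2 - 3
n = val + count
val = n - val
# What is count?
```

Answer: 53

Derivation:
Trace (tracking count):
n = 28  # -> n = 28
val = n + 12  # -> val = 40
count = n * 2 - 3  # -> count = 53
n = val + count  # -> n = 93
val = n - val  # -> val = 53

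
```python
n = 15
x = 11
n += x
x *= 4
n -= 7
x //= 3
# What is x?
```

Trace (tracking x):
n = 15  # -> n = 15
x = 11  # -> x = 11
n += x  # -> n = 26
x *= 4  # -> x = 44
n -= 7  # -> n = 19
x //= 3  # -> x = 14

Answer: 14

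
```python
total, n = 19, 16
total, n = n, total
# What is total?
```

Answer: 16

Derivation:
Trace (tracking total):
total, n = (19, 16)  # -> total = 19, n = 16
total, n = (n, total)  # -> total = 16, n = 19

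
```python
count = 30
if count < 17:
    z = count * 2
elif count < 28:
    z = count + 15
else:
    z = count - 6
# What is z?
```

Trace (tracking z):
count = 30  # -> count = 30
if count < 17:  # condition is False
elif count < 28:  # condition is False
else:
    z = count - 6  # -> z = 24

Answer: 24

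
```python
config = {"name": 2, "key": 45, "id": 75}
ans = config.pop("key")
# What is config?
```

Answer: {'name': 2, 'id': 75}

Derivation:
Trace (tracking config):
config = {'name': 2, 'key': 45, 'id': 75}  # -> config = {'name': 2, 'key': 45, 'id': 75}
ans = config.pop('key')  # -> ans = 45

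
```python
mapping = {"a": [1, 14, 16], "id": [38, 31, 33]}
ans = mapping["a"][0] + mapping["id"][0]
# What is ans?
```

Answer: 39

Derivation:
Trace (tracking ans):
mapping = {'a': [1, 14, 16], 'id': [38, 31, 33]}  # -> mapping = {'a': [1, 14, 16], 'id': [38, 31, 33]}
ans = mapping['a'][0] + mapping['id'][0]  # -> ans = 39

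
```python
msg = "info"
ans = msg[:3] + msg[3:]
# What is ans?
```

Trace (tracking ans):
msg = 'info'  # -> msg = 'info'
ans = msg[:3] + msg[3:]  # -> ans = 'info'

Answer: 'info'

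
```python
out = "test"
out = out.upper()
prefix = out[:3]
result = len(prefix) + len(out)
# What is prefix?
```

Trace (tracking prefix):
out = 'test'  # -> out = 'test'
out = out.upper()  # -> out = 'TEST'
prefix = out[:3]  # -> prefix = 'TES'
result = len(prefix) + len(out)  # -> result = 7

Answer: 'TES'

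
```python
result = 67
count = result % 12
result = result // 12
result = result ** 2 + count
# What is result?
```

Answer: 32

Derivation:
Trace (tracking result):
result = 67  # -> result = 67
count = result % 12  # -> count = 7
result = result // 12  # -> result = 5
result = result ** 2 + count  # -> result = 32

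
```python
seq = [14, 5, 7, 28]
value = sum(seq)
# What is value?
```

Answer: 54

Derivation:
Trace (tracking value):
seq = [14, 5, 7, 28]  # -> seq = [14, 5, 7, 28]
value = sum(seq)  # -> value = 54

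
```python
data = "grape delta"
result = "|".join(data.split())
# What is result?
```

Answer: 'grape|delta'

Derivation:
Trace (tracking result):
data = 'grape delta'  # -> data = 'grape delta'
result = '|'.join(data.split())  # -> result = 'grape|delta'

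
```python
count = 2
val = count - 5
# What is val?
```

Trace (tracking val):
count = 2  # -> count = 2
val = count - 5  # -> val = -3

Answer: -3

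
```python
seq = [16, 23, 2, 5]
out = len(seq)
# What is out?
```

Answer: 4

Derivation:
Trace (tracking out):
seq = [16, 23, 2, 5]  # -> seq = [16, 23, 2, 5]
out = len(seq)  # -> out = 4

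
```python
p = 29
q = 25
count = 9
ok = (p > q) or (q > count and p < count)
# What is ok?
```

Answer: True

Derivation:
Trace (tracking ok):
p = 29  # -> p = 29
q = 25  # -> q = 25
count = 9  # -> count = 9
ok = p > q or (q > count and p < count)  # -> ok = True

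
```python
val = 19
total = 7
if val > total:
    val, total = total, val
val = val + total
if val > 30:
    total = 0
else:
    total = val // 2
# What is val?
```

Trace (tracking val):
val = 19  # -> val = 19
total = 7  # -> total = 7
if val > total:  # condition is True
    val, total = (total, val)  # -> val = 7, total = 19
val = val + total  # -> val = 26
if val > 30:  # condition is False
else:
    total = val // 2  # -> total = 13

Answer: 26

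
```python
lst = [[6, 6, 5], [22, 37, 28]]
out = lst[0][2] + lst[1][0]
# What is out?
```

Answer: 27

Derivation:
Trace (tracking out):
lst = [[6, 6, 5], [22, 37, 28]]  # -> lst = [[6, 6, 5], [22, 37, 28]]
out = lst[0][2] + lst[1][0]  # -> out = 27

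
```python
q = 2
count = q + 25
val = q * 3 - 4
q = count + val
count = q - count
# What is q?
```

Answer: 29

Derivation:
Trace (tracking q):
q = 2  # -> q = 2
count = q + 25  # -> count = 27
val = q * 3 - 4  # -> val = 2
q = count + val  # -> q = 29
count = q - count  # -> count = 2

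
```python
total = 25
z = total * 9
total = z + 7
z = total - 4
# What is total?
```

Trace (tracking total):
total = 25  # -> total = 25
z = total * 9  # -> z = 225
total = z + 7  # -> total = 232
z = total - 4  # -> z = 228

Answer: 232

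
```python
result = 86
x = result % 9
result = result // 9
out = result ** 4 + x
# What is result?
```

Trace (tracking result):
result = 86  # -> result = 86
x = result % 9  # -> x = 5
result = result // 9  # -> result = 9
out = result ** 4 + x  # -> out = 6566

Answer: 9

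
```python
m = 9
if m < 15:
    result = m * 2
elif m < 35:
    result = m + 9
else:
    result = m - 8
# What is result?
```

Answer: 18

Derivation:
Trace (tracking result):
m = 9  # -> m = 9
if m < 15:  # condition is True
    result = m * 2  # -> result = 18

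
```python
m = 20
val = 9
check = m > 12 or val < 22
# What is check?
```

Trace (tracking check):
m = 20  # -> m = 20
val = 9  # -> val = 9
check = m > 12 or val < 22  # -> check = True

Answer: True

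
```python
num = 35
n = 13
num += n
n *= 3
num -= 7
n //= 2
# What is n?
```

Trace (tracking n):
num = 35  # -> num = 35
n = 13  # -> n = 13
num += n  # -> num = 48
n *= 3  # -> n = 39
num -= 7  # -> num = 41
n //= 2  # -> n = 19

Answer: 19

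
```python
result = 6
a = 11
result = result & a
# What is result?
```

Answer: 2

Derivation:
Trace (tracking result):
result = 6  # -> result = 6
a = 11  # -> a = 11
result = result & a  # -> result = 2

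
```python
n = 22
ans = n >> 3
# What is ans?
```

Answer: 2

Derivation:
Trace (tracking ans):
n = 22  # -> n = 22
ans = n >> 3  # -> ans = 2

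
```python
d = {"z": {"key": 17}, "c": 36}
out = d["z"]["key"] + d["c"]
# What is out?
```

Trace (tracking out):
d = {'z': {'key': 17}, 'c': 36}  # -> d = {'z': {'key': 17}, 'c': 36}
out = d['z']['key'] + d['c']  # -> out = 53

Answer: 53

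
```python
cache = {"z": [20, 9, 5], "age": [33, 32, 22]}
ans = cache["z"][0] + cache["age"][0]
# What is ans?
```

Trace (tracking ans):
cache = {'z': [20, 9, 5], 'age': [33, 32, 22]}  # -> cache = {'z': [20, 9, 5], 'age': [33, 32, 22]}
ans = cache['z'][0] + cache['age'][0]  # -> ans = 53

Answer: 53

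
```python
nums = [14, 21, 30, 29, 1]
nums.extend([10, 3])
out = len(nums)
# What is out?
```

Trace (tracking out):
nums = [14, 21, 30, 29, 1]  # -> nums = [14, 21, 30, 29, 1]
nums.extend([10, 3])  # -> nums = [14, 21, 30, 29, 1, 10, 3]
out = len(nums)  # -> out = 7

Answer: 7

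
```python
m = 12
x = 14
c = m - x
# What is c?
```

Answer: -2

Derivation:
Trace (tracking c):
m = 12  # -> m = 12
x = 14  # -> x = 14
c = m - x  # -> c = -2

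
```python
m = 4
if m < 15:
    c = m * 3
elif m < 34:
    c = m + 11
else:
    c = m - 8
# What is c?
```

Trace (tracking c):
m = 4  # -> m = 4
if m < 15:  # condition is True
    c = m * 3  # -> c = 12

Answer: 12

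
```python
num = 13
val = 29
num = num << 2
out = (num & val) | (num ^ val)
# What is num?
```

Answer: 52

Derivation:
Trace (tracking num):
num = 13  # -> num = 13
val = 29  # -> val = 29
num = num << 2  # -> num = 52
out = num & val | num ^ val  # -> out = 61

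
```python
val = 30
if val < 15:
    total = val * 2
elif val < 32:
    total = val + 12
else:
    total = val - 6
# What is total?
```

Answer: 42

Derivation:
Trace (tracking total):
val = 30  # -> val = 30
if val < 15:  # condition is False
elif val < 32:  # condition is True
    total = val + 12  # -> total = 42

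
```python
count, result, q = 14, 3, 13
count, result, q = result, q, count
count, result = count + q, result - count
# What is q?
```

Answer: 14

Derivation:
Trace (tracking q):
count, result, q = (14, 3, 13)  # -> count = 14, result = 3, q = 13
count, result, q = (result, q, count)  # -> count = 3, result = 13, q = 14
count, result = (count + q, result - count)  # -> count = 17, result = 10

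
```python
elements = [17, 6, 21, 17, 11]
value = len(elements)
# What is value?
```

Answer: 5

Derivation:
Trace (tracking value):
elements = [17, 6, 21, 17, 11]  # -> elements = [17, 6, 21, 17, 11]
value = len(elements)  # -> value = 5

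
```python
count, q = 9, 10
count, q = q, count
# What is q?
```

Trace (tracking q):
count, q = (9, 10)  # -> count = 9, q = 10
count, q = (q, count)  # -> count = 10, q = 9

Answer: 9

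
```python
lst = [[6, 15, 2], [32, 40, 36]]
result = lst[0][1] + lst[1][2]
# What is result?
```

Answer: 51

Derivation:
Trace (tracking result):
lst = [[6, 15, 2], [32, 40, 36]]  # -> lst = [[6, 15, 2], [32, 40, 36]]
result = lst[0][1] + lst[1][2]  # -> result = 51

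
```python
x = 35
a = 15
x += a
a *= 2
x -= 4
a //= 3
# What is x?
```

Answer: 46

Derivation:
Trace (tracking x):
x = 35  # -> x = 35
a = 15  # -> a = 15
x += a  # -> x = 50
a *= 2  # -> a = 30
x -= 4  # -> x = 46
a //= 3  # -> a = 10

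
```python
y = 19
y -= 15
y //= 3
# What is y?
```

Trace (tracking y):
y = 19  # -> y = 19
y -= 15  # -> y = 4
y //= 3  # -> y = 1

Answer: 1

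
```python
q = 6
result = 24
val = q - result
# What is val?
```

Answer: -18

Derivation:
Trace (tracking val):
q = 6  # -> q = 6
result = 24  # -> result = 24
val = q - result  # -> val = -18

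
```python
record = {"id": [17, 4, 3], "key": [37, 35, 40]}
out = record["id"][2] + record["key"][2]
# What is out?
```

Answer: 43

Derivation:
Trace (tracking out):
record = {'id': [17, 4, 3], 'key': [37, 35, 40]}  # -> record = {'id': [17, 4, 3], 'key': [37, 35, 40]}
out = record['id'][2] + record['key'][2]  # -> out = 43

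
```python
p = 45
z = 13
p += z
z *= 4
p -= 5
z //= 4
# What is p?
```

Answer: 53

Derivation:
Trace (tracking p):
p = 45  # -> p = 45
z = 13  # -> z = 13
p += z  # -> p = 58
z *= 4  # -> z = 52
p -= 5  # -> p = 53
z //= 4  # -> z = 13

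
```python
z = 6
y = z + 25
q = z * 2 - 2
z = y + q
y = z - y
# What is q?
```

Trace (tracking q):
z = 6  # -> z = 6
y = z + 25  # -> y = 31
q = z * 2 - 2  # -> q = 10
z = y + q  # -> z = 41
y = z - y  # -> y = 10

Answer: 10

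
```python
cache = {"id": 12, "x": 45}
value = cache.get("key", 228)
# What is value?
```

Trace (tracking value):
cache = {'id': 12, 'x': 45}  # -> cache = {'id': 12, 'x': 45}
value = cache.get('key', 228)  # -> value = 228

Answer: 228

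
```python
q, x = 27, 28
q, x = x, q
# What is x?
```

Answer: 27

Derivation:
Trace (tracking x):
q, x = (27, 28)  # -> q = 27, x = 28
q, x = (x, q)  # -> q = 28, x = 27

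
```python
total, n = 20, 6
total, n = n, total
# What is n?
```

Trace (tracking n):
total, n = (20, 6)  # -> total = 20, n = 6
total, n = (n, total)  # -> total = 6, n = 20

Answer: 20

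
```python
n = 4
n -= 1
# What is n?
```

Answer: 3

Derivation:
Trace (tracking n):
n = 4  # -> n = 4
n -= 1  # -> n = 3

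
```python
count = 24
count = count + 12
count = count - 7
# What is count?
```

Trace (tracking count):
count = 24  # -> count = 24
count = count + 12  # -> count = 36
count = count - 7  # -> count = 29

Answer: 29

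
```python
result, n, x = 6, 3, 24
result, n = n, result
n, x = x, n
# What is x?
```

Answer: 6

Derivation:
Trace (tracking x):
result, n, x = (6, 3, 24)  # -> result = 6, n = 3, x = 24
result, n = (n, result)  # -> result = 3, n = 6
n, x = (x, n)  # -> n = 24, x = 6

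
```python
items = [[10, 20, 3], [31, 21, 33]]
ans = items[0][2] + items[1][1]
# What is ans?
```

Trace (tracking ans):
items = [[10, 20, 3], [31, 21, 33]]  # -> items = [[10, 20, 3], [31, 21, 33]]
ans = items[0][2] + items[1][1]  # -> ans = 24

Answer: 24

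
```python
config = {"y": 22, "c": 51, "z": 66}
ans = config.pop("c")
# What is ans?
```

Answer: 51

Derivation:
Trace (tracking ans):
config = {'y': 22, 'c': 51, 'z': 66}  # -> config = {'y': 22, 'c': 51, 'z': 66}
ans = config.pop('c')  # -> ans = 51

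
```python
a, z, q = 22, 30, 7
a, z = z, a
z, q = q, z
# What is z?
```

Answer: 7

Derivation:
Trace (tracking z):
a, z, q = (22, 30, 7)  # -> a = 22, z = 30, q = 7
a, z = (z, a)  # -> a = 30, z = 22
z, q = (q, z)  # -> z = 7, q = 22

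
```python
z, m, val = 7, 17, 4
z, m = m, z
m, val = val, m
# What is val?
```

Trace (tracking val):
z, m, val = (7, 17, 4)  # -> z = 7, m = 17, val = 4
z, m = (m, z)  # -> z = 17, m = 7
m, val = (val, m)  # -> m = 4, val = 7

Answer: 7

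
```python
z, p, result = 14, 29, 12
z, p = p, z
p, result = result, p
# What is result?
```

Answer: 14

Derivation:
Trace (tracking result):
z, p, result = (14, 29, 12)  # -> z = 14, p = 29, result = 12
z, p = (p, z)  # -> z = 29, p = 14
p, result = (result, p)  # -> p = 12, result = 14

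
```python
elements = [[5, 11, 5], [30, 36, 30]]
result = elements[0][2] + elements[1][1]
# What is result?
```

Answer: 41

Derivation:
Trace (tracking result):
elements = [[5, 11, 5], [30, 36, 30]]  # -> elements = [[5, 11, 5], [30, 36, 30]]
result = elements[0][2] + elements[1][1]  # -> result = 41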